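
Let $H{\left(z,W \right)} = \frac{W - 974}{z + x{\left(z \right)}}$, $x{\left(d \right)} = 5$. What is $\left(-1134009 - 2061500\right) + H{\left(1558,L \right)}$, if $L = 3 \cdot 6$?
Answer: $- \frac{4994581523}{1563} \approx -3.1955 \cdot 10^{6}$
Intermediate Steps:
$L = 18$
$H{\left(z,W \right)} = \frac{-974 + W}{5 + z}$ ($H{\left(z,W \right)} = \frac{W - 974}{z + 5} = \frac{-974 + W}{5 + z}$)
$\left(-1134009 - 2061500\right) + H{\left(1558,L \right)} = \left(-1134009 - 2061500\right) + \frac{-974 + 18}{5 + 1558} = \left(-1134009 - 2061500\right) + \frac{1}{1563} \left(-956\right) = -3195509 + \frac{1}{1563} \left(-956\right) = -3195509 - \frac{956}{1563} = - \frac{4994581523}{1563}$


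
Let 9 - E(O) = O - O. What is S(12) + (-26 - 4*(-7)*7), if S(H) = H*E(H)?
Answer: 278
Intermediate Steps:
E(O) = 9 (E(O) = 9 - (O - O) = 9 - 1*0 = 9 + 0 = 9)
S(H) = 9*H (S(H) = H*9 = 9*H)
S(12) + (-26 - 4*(-7)*7) = 9*12 + (-26 - 4*(-7)*7) = 108 + (-26 + 28*7) = 108 + (-26 + 196) = 108 + 170 = 278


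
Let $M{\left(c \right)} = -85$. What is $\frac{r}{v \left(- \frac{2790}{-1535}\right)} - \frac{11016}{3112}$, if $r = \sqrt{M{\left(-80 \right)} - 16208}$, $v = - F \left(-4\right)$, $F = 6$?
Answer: $- \frac{1377}{389} + \frac{307 i \sqrt{16293}}{13392} \approx -3.5398 + 2.9261 i$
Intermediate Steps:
$v = 24$ ($v = \left(-1\right) 6 \left(-4\right) = \left(-6\right) \left(-4\right) = 24$)
$r = i \sqrt{16293}$ ($r = \sqrt{-85 - 16208} = \sqrt{-16293} = i \sqrt{16293} \approx 127.64 i$)
$\frac{r}{v \left(- \frac{2790}{-1535}\right)} - \frac{11016}{3112} = \frac{i \sqrt{16293}}{24 \left(- \frac{2790}{-1535}\right)} - \frac{11016}{3112} = \frac{i \sqrt{16293}}{24 \left(\left(-2790\right) \left(- \frac{1}{1535}\right)\right)} - \frac{1377}{389} = \frac{i \sqrt{16293}}{24 \cdot \frac{558}{307}} - \frac{1377}{389} = \frac{i \sqrt{16293}}{\frac{13392}{307}} - \frac{1377}{389} = i \sqrt{16293} \cdot \frac{307}{13392} - \frac{1377}{389} = \frac{307 i \sqrt{16293}}{13392} - \frac{1377}{389} = - \frac{1377}{389} + \frac{307 i \sqrt{16293}}{13392}$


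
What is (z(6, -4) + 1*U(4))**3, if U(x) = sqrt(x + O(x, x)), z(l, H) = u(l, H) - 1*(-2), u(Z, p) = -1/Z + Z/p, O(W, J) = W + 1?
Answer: 1000/27 ≈ 37.037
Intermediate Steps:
O(W, J) = 1 + W
z(l, H) = 2 - 1/l + l/H (z(l, H) = (-1/l + l/H) - 1*(-2) = (-1/l + l/H) + 2 = 2 - 1/l + l/H)
U(x) = sqrt(1 + 2*x) (U(x) = sqrt(x + (1 + x)) = sqrt(1 + 2*x))
(z(6, -4) + 1*U(4))**3 = ((2 - 1/6 + 6/(-4)) + 1*sqrt(1 + 2*4))**3 = ((2 - 1*1/6 + 6*(-1/4)) + 1*sqrt(1 + 8))**3 = ((2 - 1/6 - 3/2) + 1*sqrt(9))**3 = (1/3 + 1*3)**3 = (1/3 + 3)**3 = (10/3)**3 = 1000/27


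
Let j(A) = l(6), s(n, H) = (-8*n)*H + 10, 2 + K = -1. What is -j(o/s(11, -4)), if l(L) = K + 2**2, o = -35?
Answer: -1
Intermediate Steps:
K = -3 (K = -2 - 1 = -3)
s(n, H) = 10 - 8*H*n (s(n, H) = -8*H*n + 10 = 10 - 8*H*n)
l(L) = 1 (l(L) = -3 + 2**2 = -3 + 4 = 1)
j(A) = 1
-j(o/s(11, -4)) = -1*1 = -1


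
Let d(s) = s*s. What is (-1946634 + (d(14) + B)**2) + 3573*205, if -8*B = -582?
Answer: -18271079/16 ≈ -1.1419e+6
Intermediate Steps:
B = 291/4 (B = -1/8*(-582) = 291/4 ≈ 72.750)
d(s) = s**2
(-1946634 + (d(14) + B)**2) + 3573*205 = (-1946634 + (14**2 + 291/4)**2) + 3573*205 = (-1946634 + (196 + 291/4)**2) + 732465 = (-1946634 + (1075/4)**2) + 732465 = (-1946634 + 1155625/16) + 732465 = -29990519/16 + 732465 = -18271079/16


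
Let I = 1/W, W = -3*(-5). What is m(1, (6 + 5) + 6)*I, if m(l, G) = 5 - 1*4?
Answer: 1/15 ≈ 0.066667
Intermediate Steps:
W = 15
I = 1/15 ≈ 0.066667
m(l, G) = 1 (m(l, G) = 5 - 4 = 1)
m(1, (6 + 5) + 6)*I = 1*(1/15) = 1/15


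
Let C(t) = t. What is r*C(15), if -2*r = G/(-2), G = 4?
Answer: 15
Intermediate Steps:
r = 1 (r = -2/(-2) = -2*(-1)/2 = -½*(-2) = 1)
r*C(15) = 1*15 = 15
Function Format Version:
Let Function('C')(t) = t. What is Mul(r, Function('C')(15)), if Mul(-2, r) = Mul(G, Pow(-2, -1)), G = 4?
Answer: 15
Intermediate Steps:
r = 1 (r = Mul(Rational(-1, 2), Mul(4, Pow(-2, -1))) = Mul(Rational(-1, 2), Mul(4, Rational(-1, 2))) = Mul(Rational(-1, 2), -2) = 1)
Mul(r, Function('C')(15)) = Mul(1, 15) = 15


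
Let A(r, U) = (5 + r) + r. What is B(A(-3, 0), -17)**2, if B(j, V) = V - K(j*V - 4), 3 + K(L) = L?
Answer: 729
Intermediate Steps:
K(L) = -3 + L
A(r, U) = 5 + 2*r
B(j, V) = 7 + V - V*j (B(j, V) = V - (-3 + (j*V - 4)) = V - (-3 + (V*j - 4)) = V - (-3 + (-4 + V*j)) = V - (-7 + V*j) = V + (7 - V*j) = 7 + V - V*j)
B(A(-3, 0), -17)**2 = (7 - 17 - 1*(-17)*(5 + 2*(-3)))**2 = (7 - 17 - 1*(-17)*(5 - 6))**2 = (7 - 17 - 1*(-17)*(-1))**2 = (7 - 17 - 17)**2 = (-27)**2 = 729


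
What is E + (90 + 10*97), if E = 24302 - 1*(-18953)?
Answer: 44315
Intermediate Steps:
E = 43255 (E = 24302 + 18953 = 43255)
E + (90 + 10*97) = 43255 + (90 + 10*97) = 43255 + (90 + 970) = 43255 + 1060 = 44315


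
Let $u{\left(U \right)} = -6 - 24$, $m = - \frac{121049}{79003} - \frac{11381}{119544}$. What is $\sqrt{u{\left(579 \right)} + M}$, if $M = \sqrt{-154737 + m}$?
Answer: $\frac{\sqrt{-167241481202239828920 + 1180541829 i \sqrt{3450495632990679659800614}}}{2361083658} \approx 13.5 + 14.569 i$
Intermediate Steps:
$m = - \frac{15369814799}{9444334632}$ ($m = \left(-121049\right) \frac{1}{79003} - \frac{11381}{119544} = - \frac{121049}{79003} - \frac{11381}{119544} = - \frac{15369814799}{9444334632} \approx -1.6274$)
$u{\left(U \right)} = -30$ ($u{\left(U \right)} = -6 - 24 = -30$)
$M = \frac{i \sqrt{3450495632990679659800614}}{4722167316}$ ($M = \sqrt{-154737 - \frac{15369814799}{9444334632}} = \sqrt{- \frac{1461403377766583}{9444334632}} = \frac{i \sqrt{3450495632990679659800614}}{4722167316} \approx 393.37 i$)
$\sqrt{u{\left(579 \right)} + M} = \sqrt{-30 + \frac{i \sqrt{3450495632990679659800614}}{4722167316}}$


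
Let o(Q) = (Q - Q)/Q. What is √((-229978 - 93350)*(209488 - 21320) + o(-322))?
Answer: 32*I*√59414046 ≈ 2.4666e+5*I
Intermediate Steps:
o(Q) = 0 (o(Q) = 0/Q = 0)
√((-229978 - 93350)*(209488 - 21320) + o(-322)) = √((-229978 - 93350)*(209488 - 21320) + 0) = √(-323328*188168 + 0) = √(-60839983104 + 0) = √(-60839983104) = 32*I*√59414046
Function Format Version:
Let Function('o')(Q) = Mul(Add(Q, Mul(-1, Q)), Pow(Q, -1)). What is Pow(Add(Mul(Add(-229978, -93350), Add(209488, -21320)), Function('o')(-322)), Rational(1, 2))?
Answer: Mul(32, I, Pow(59414046, Rational(1, 2))) ≈ Mul(2.4666e+5, I)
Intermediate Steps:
Function('o')(Q) = 0 (Function('o')(Q) = Mul(0, Pow(Q, -1)) = 0)
Pow(Add(Mul(Add(-229978, -93350), Add(209488, -21320)), Function('o')(-322)), Rational(1, 2)) = Pow(Add(Mul(Add(-229978, -93350), Add(209488, -21320)), 0), Rational(1, 2)) = Pow(Add(Mul(-323328, 188168), 0), Rational(1, 2)) = Pow(Add(-60839983104, 0), Rational(1, 2)) = Pow(-60839983104, Rational(1, 2)) = Mul(32, I, Pow(59414046, Rational(1, 2)))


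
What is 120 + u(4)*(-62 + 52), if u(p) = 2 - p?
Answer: 140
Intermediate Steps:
120 + u(4)*(-62 + 52) = 120 + (2 - 1*4)*(-62 + 52) = 120 + (2 - 4)*(-10) = 120 - 2*(-10) = 120 + 20 = 140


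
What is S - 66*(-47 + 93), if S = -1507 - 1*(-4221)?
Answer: -322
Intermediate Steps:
S = 2714 (S = -1507 + 4221 = 2714)
S - 66*(-47 + 93) = 2714 - 66*(-47 + 93) = 2714 - 66*46 = 2714 - 1*3036 = 2714 - 3036 = -322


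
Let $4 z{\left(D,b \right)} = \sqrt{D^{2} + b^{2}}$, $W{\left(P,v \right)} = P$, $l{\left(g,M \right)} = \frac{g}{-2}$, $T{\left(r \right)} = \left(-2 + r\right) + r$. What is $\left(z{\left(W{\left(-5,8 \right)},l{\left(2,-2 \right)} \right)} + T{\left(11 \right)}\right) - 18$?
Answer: $2 + \frac{\sqrt{26}}{4} \approx 3.2748$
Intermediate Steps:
$T{\left(r \right)} = -2 + 2 r$
$l{\left(g,M \right)} = - \frac{g}{2}$ ($l{\left(g,M \right)} = g \left(- \frac{1}{2}\right) = - \frac{g}{2}$)
$z{\left(D,b \right)} = \frac{\sqrt{D^{2} + b^{2}}}{4}$
$\left(z{\left(W{\left(-5,8 \right)},l{\left(2,-2 \right)} \right)} + T{\left(11 \right)}\right) - 18 = \left(\frac{\sqrt{\left(-5\right)^{2} + \left(\left(- \frac{1}{2}\right) 2\right)^{2}}}{4} + \left(-2 + 2 \cdot 11\right)\right) - 18 = \left(\frac{\sqrt{25 + \left(-1\right)^{2}}}{4} + \left(-2 + 22\right)\right) - 18 = \left(\frac{\sqrt{25 + 1}}{4} + 20\right) - 18 = \left(\frac{\sqrt{26}}{4} + 20\right) - 18 = \left(20 + \frac{\sqrt{26}}{4}\right) - 18 = 2 + \frac{\sqrt{26}}{4}$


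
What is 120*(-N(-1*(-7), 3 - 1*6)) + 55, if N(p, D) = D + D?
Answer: 775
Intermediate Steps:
N(p, D) = 2*D
120*(-N(-1*(-7), 3 - 1*6)) + 55 = 120*(-2*(3 - 1*6)) + 55 = 120*(-2*(3 - 6)) + 55 = 120*(-2*(-3)) + 55 = 120*(-1*(-6)) + 55 = 120*6 + 55 = 720 + 55 = 775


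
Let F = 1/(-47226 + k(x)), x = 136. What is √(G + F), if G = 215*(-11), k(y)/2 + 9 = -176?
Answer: I*√1339405473359/23798 ≈ 48.631*I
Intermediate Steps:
k(y) = -370 (k(y) = -18 + 2*(-176) = -18 - 352 = -370)
G = -2365
F = -1/47596 (F = 1/(-47226 - 370) = 1/(-47596) = -1/47596 ≈ -2.1010e-5)
√(G + F) = √(-2365 - 1/47596) = √(-112564541/47596) = I*√1339405473359/23798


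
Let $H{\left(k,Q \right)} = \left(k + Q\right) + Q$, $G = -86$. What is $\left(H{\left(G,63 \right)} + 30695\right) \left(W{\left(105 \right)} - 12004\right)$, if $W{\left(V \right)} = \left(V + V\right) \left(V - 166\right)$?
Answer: $-762658290$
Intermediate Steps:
$H{\left(k,Q \right)} = k + 2 Q$ ($H{\left(k,Q \right)} = \left(Q + k\right) + Q = k + 2 Q$)
$W{\left(V \right)} = 2 V \left(-166 + V\right)$
$\left(H{\left(G,63 \right)} + 30695\right) \left(W{\left(105 \right)} - 12004\right) = \left(\left(-86 + 2 \cdot 63\right) + 30695\right) \left(2 \cdot 105 \left(-166 + 105\right) - 12004\right) = \left(\left(-86 + 126\right) + 30695\right) \left(2 \cdot 105 \left(-61\right) - 12004\right) = \left(40 + 30695\right) \left(-12810 - 12004\right) = 30735 \left(-24814\right) = -762658290$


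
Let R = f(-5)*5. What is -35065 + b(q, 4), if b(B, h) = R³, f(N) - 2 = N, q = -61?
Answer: -38440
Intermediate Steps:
f(N) = 2 + N
R = -15 (R = (2 - 5)*5 = -3*5 = -15)
b(B, h) = -3375 (b(B, h) = (-15)³ = -3375)
-35065 + b(q, 4) = -35065 - 3375 = -38440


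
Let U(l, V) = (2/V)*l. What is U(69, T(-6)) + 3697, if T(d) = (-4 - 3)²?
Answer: 181291/49 ≈ 3699.8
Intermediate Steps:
T(d) = 49 (T(d) = (-7)² = 49)
U(l, V) = 2*l/V
U(69, T(-6)) + 3697 = 2*69/49 + 3697 = 2*69*(1/49) + 3697 = 138/49 + 3697 = 181291/49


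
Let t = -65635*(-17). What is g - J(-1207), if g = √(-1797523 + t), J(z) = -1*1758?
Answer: 1758 + 16*I*√2663 ≈ 1758.0 + 825.67*I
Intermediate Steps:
t = 1115795
J(z) = -1758
g = 16*I*√2663 (g = √(-1797523 + 1115795) = √(-681728) = 16*I*√2663 ≈ 825.67*I)
g - J(-1207) = 16*I*√2663 - 1*(-1758) = 16*I*√2663 + 1758 = 1758 + 16*I*√2663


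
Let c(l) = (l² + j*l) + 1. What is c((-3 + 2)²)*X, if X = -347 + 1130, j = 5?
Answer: 5481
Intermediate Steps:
X = 783
c(l) = 1 + l² + 5*l (c(l) = (l² + 5*l) + 1 = 1 + l² + 5*l)
c((-3 + 2)²)*X = (1 + ((-3 + 2)²)² + 5*(-3 + 2)²)*783 = (1 + ((-1)²)² + 5*(-1)²)*783 = (1 + 1² + 5*1)*783 = (1 + 1 + 5)*783 = 7*783 = 5481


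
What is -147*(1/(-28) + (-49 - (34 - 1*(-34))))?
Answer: 68817/4 ≈ 17204.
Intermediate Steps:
-147*(1/(-28) + (-49 - (34 - 1*(-34)))) = -147*(-1/28 + (-49 - (34 + 34))) = -147*(-1/28 + (-49 - 1*68)) = -147*(-1/28 + (-49 - 68)) = -147*(-1/28 - 117) = -147*(-3277/28) = 68817/4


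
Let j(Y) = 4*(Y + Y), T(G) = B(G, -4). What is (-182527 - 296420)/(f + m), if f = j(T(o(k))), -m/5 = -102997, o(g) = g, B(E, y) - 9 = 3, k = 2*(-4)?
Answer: -68421/73583 ≈ -0.92985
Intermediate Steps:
k = -8
B(E, y) = 12 (B(E, y) = 9 + 3 = 12)
m = 514985 (m = -5*(-102997) = 514985)
T(G) = 12
j(Y) = 8*Y (j(Y) = 4*(2*Y) = 8*Y)
f = 96 (f = 8*12 = 96)
(-182527 - 296420)/(f + m) = (-182527 - 296420)/(96 + 514985) = -478947/515081 = -478947*1/515081 = -68421/73583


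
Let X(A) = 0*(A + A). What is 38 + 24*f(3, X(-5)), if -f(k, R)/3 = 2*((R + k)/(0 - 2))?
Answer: 254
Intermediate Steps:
X(A) = 0 (X(A) = 0*(2*A) = 0)
f(k, R) = 3*R + 3*k (f(k, R) = -6*(R + k)/(0 - 2) = -6*(R + k)/(-2) = -6*(R + k)*(-½) = -6*(-R/2 - k/2) = -3*(-R - k) = 3*R + 3*k)
38 + 24*f(3, X(-5)) = 38 + 24*(3*0 + 3*3) = 38 + 24*(0 + 9) = 38 + 24*9 = 38 + 216 = 254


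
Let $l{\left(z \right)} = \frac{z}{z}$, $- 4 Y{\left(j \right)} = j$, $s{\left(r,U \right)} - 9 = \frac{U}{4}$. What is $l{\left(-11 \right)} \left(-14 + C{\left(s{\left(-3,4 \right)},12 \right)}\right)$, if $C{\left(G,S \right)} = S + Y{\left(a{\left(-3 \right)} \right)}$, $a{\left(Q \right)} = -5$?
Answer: $- \frac{3}{4} \approx -0.75$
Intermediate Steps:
$s{\left(r,U \right)} = 9 + \frac{U}{4}$
$Y{\left(j \right)} = - \frac{j}{4}$
$l{\left(z \right)} = 1$
$C{\left(G,S \right)} = \frac{5}{4} + S$ ($C{\left(G,S \right)} = S - - \frac{5}{4} = S + \frac{5}{4} = \frac{5}{4} + S$)
$l{\left(-11 \right)} \left(-14 + C{\left(s{\left(-3,4 \right)},12 \right)}\right) = 1 \left(-14 + \left(\frac{5}{4} + 12\right)\right) = 1 \left(-14 + \frac{53}{4}\right) = 1 \left(- \frac{3}{4}\right) = - \frac{3}{4}$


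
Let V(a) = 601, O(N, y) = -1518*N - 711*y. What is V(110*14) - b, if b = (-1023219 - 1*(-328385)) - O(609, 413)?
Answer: -522670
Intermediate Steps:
b = 523271 (b = (-1023219 - 1*(-328385)) - (-1518*609 - 711*413) = (-1023219 + 328385) - (-924462 - 293643) = -694834 - 1*(-1218105) = -694834 + 1218105 = 523271)
V(110*14) - b = 601 - 1*523271 = 601 - 523271 = -522670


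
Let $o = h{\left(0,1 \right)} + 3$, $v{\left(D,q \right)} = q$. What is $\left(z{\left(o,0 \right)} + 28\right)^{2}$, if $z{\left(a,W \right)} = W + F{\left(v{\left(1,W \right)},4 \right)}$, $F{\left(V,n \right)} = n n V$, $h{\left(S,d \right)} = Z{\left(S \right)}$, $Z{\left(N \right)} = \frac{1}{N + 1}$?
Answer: $784$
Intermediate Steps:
$Z{\left(N \right)} = \frac{1}{1 + N}$
$h{\left(S,d \right)} = \frac{1}{1 + S}$
$F{\left(V,n \right)} = V n^{2}$ ($F{\left(V,n \right)} = n^{2} V = V n^{2}$)
$o = 4$ ($o = \frac{1}{1 + 0} + 3 = 1^{-1} + 3 = 1 + 3 = 4$)
$z{\left(a,W \right)} = 17 W$ ($z{\left(a,W \right)} = W + W 4^{2} = W + W 16 = W + 16 W = 17 W$)
$\left(z{\left(o,0 \right)} + 28\right)^{2} = \left(17 \cdot 0 + 28\right)^{2} = \left(0 + 28\right)^{2} = 28^{2} = 784$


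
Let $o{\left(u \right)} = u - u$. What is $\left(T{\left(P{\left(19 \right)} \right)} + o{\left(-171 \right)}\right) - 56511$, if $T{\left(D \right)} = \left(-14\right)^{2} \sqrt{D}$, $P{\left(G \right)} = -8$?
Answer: $-56511 + 392 i \sqrt{2} \approx -56511.0 + 554.37 i$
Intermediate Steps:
$T{\left(D \right)} = 196 \sqrt{D}$
$o{\left(u \right)} = 0$
$\left(T{\left(P{\left(19 \right)} \right)} + o{\left(-171 \right)}\right) - 56511 = \left(196 \sqrt{-8} + 0\right) - 56511 = \left(196 \cdot 2 i \sqrt{2} + 0\right) - 56511 = \left(392 i \sqrt{2} + 0\right) - 56511 = 392 i \sqrt{2} - 56511 = -56511 + 392 i \sqrt{2}$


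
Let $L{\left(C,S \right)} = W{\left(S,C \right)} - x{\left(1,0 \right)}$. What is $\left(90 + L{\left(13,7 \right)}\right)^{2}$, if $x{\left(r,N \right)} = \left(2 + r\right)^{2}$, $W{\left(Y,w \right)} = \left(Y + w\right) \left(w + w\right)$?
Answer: $361201$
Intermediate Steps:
$W{\left(Y,w \right)} = 2 w \left(Y + w\right)$ ($W{\left(Y,w \right)} = \left(Y + w\right) 2 w = 2 w \left(Y + w\right)$)
$L{\left(C,S \right)} = -9 + 2 C \left(C + S\right)$ ($L{\left(C,S \right)} = 2 C \left(S + C\right) - \left(2 + 1\right)^{2} = 2 C \left(C + S\right) - 3^{2} = 2 C \left(C + S\right) - 9 = -9 + 2 C \left(C + S\right)$)
$\left(90 + L{\left(13,7 \right)}\right)^{2} = \left(90 - \left(9 - 26 \left(13 + 7\right)\right)\right)^{2} = \left(90 - \left(9 - 520\right)\right)^{2} = \left(90 + \left(-9 + 520\right)\right)^{2} = \left(90 + 511\right)^{2} = 601^{2} = 361201$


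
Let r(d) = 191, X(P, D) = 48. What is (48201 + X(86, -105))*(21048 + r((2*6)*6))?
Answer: 1024760511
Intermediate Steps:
(48201 + X(86, -105))*(21048 + r((2*6)*6)) = (48201 + 48)*(21048 + 191) = 48249*21239 = 1024760511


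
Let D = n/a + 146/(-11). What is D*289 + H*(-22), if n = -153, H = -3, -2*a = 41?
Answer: -727414/451 ≈ -1612.9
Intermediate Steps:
a = -41/2 (a = -½*41 = -41/2 ≈ -20.500)
D = -2620/451 (D = -153/(-41/2) + 146/(-11) = -153*(-2/41) + 146*(-1/11) = 306/41 - 146/11 = -2620/451 ≈ -5.8093)
D*289 + H*(-22) = -2620/451*289 - 3*(-22) = -757180/451 + 66 = -727414/451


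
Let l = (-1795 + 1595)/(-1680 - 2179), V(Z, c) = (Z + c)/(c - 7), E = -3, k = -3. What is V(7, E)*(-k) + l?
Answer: -22154/19295 ≈ -1.1482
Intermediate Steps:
V(Z, c) = (Z + c)/(-7 + c)
l = 200/3859 (l = -200/(-3859) = -200*(-1/3859) = 200/3859 ≈ 0.051827)
V(7, E)*(-k) + l = ((7 - 3)/(-7 - 3))*(-1*(-3)) + 200/3859 = (4/(-10))*3 + 200/3859 = -⅒*4*3 + 200/3859 = -⅖*3 + 200/3859 = -6/5 + 200/3859 = -22154/19295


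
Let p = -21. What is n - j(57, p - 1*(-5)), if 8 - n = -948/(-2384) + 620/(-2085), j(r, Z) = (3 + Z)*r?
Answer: 186125543/248532 ≈ 748.90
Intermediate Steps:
j(r, Z) = r*(3 + Z)
n = 1963331/248532 (n = 8 - (-948/(-2384) + 620/(-2085)) = 8 - (-948*(-1/2384) + 620*(-1/2085)) = 8 - (237/596 - 124/417) = 8 - 1*24925/248532 = 8 - 24925/248532 = 1963331/248532 ≈ 7.8997)
n - j(57, p - 1*(-5)) = 1963331/248532 - 57*(3 + (-21 - 1*(-5))) = 1963331/248532 - 57*(3 + (-21 + 5)) = 1963331/248532 - 57*(3 - 16) = 1963331/248532 - 57*(-13) = 1963331/248532 - 1*(-741) = 1963331/248532 + 741 = 186125543/248532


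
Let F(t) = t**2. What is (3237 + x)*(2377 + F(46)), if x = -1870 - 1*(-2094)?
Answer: 15550273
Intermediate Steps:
x = 224 (x = -1870 + 2094 = 224)
(3237 + x)*(2377 + F(46)) = (3237 + 224)*(2377 + 46**2) = 3461*(2377 + 2116) = 3461*4493 = 15550273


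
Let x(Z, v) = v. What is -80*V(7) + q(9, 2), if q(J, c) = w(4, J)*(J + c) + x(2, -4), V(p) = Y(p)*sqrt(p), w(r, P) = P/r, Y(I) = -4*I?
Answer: 83/4 + 2240*sqrt(7) ≈ 5947.2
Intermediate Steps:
V(p) = -4*p**(3/2) (V(p) = (-4*p)*sqrt(p) = -4*p**(3/2))
q(J, c) = -4 + J*(J + c)/4 (q(J, c) = (J/4)*(J + c) - 4 = J*(J + c)/4 - 4 = -4 + J*(J + c)/4)
-80*V(7) + q(9, 2) = -(-320)*7**(3/2) + (-4 + (1/4)*9**2 + (1/4)*9*2) = -(-320)*7*sqrt(7) + (-4 + (1/4)*81 + 9/2) = -(-2240)*sqrt(7) + (-4 + 81/4 + 9/2) = 2240*sqrt(7) + 83/4 = 83/4 + 2240*sqrt(7)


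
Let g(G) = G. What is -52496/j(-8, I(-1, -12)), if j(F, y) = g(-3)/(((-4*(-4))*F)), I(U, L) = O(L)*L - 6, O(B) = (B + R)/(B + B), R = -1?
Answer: -6719488/3 ≈ -2.2398e+6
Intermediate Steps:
O(B) = (-1 + B)/(2*B) (O(B) = (B - 1)/(B + B) = (-1 + B)/((2*B)) = (-1 + B)*(1/(2*B)) = (-1 + B)/(2*B))
I(U, L) = -13/2 + L/2 (I(U, L) = ((-1 + L)/(2*L))*L - 6 = (-1/2 + L/2) - 6 = -13/2 + L/2)
j(F, y) = -3/(16*F) (j(F, y) = -3*1/(16*F) = -3/(16*F))
-52496/j(-8, I(-1, -12)) = -52496/((-3/16/(-8))) = -52496/((-3/16*(-1/8))) = -52496/3/128 = -52496*128/3 = -6719488/3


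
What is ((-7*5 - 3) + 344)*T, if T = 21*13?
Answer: 83538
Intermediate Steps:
T = 273
((-7*5 - 3) + 344)*T = ((-7*5 - 3) + 344)*273 = ((-35 - 3) + 344)*273 = (-38 + 344)*273 = 306*273 = 83538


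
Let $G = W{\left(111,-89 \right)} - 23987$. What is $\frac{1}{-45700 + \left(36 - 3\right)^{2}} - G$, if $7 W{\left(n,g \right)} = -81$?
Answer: $\frac{1070600269}{44611} \approx 23999.0$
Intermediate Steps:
$W{\left(n,g \right)} = - \frac{81}{7}$ ($W{\left(n,g \right)} = \frac{1}{7} \left(-81\right) = - \frac{81}{7}$)
$G = - \frac{167990}{7}$ ($G = - \frac{81}{7} - 23987 = - \frac{167990}{7} \approx -23999.0$)
$\frac{1}{-45700 + \left(36 - 3\right)^{2}} - G = \frac{1}{-45700 + \left(36 - 3\right)^{2}} - - \frac{167990}{7} = \frac{1}{-45700 + 33^{2}} + \frac{167990}{7} = \frac{1}{-45700 + 1089} + \frac{167990}{7} = \frac{1}{-44611} + \frac{167990}{7} = - \frac{1}{44611} + \frac{167990}{7} = \frac{1070600269}{44611}$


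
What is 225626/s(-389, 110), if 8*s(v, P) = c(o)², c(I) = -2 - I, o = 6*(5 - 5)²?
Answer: 451252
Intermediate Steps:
o = 0 (o = 6*0² = 6*0 = 0)
s(v, P) = ½ (s(v, P) = (-2 - 1*0)²/8 = (-2 + 0)²/8 = (⅛)*(-2)² = (⅛)*4 = ½)
225626/s(-389, 110) = 225626/(½) = 225626*2 = 451252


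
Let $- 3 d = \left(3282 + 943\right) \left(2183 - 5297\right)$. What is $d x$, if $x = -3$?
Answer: $-13156650$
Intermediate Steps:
$d = 4385550$ ($d = - \frac{\left(3282 + 943\right) \left(2183 - 5297\right)}{3} = - \frac{4225 \left(-3114\right)}{3} = \left(- \frac{1}{3}\right) \left(-13156650\right) = 4385550$)
$d x = 4385550 \left(-3\right) = -13156650$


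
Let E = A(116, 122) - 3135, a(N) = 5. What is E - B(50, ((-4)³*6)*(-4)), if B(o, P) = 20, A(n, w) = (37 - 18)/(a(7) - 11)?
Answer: -18949/6 ≈ -3158.2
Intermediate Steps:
A(n, w) = -19/6 (A(n, w) = (37 - 18)/(5 - 11) = 19/(-6) = 19*(-⅙) = -19/6)
E = -18829/6 (E = -19/6 - 3135 = -18829/6 ≈ -3138.2)
E - B(50, ((-4)³*6)*(-4)) = -18829/6 - 1*20 = -18829/6 - 20 = -18949/6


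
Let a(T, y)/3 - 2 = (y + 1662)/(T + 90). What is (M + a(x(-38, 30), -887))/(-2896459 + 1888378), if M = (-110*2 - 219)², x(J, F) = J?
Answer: -10024129/52420212 ≈ -0.19123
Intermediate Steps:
M = 192721 (M = (-220 - 219)² = (-439)² = 192721)
a(T, y) = 6 + 3*(1662 + y)/(90 + T) (a(T, y) = 6 + 3*((y + 1662)/(T + 90)) = 6 + 3*((1662 + y)/(90 + T)) = 6 + 3*(1662 + y)/(90 + T))
(M + a(x(-38, 30), -887))/(-2896459 + 1888378) = (192721 + 3*(1842 - 887 + 2*(-38))/(90 - 38))/(-2896459 + 1888378) = (192721 + 3*(1842 - 887 - 76)/52)/(-1008081) = (192721 + 3*(1/52)*879)*(-1/1008081) = (192721 + 2637/52)*(-1/1008081) = (10024129/52)*(-1/1008081) = -10024129/52420212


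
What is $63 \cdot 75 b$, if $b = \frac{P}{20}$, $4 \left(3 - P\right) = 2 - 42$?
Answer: $\frac{12285}{4} \approx 3071.3$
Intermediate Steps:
$P = 13$ ($P = 3 - \frac{2 - 42}{4} = 3 - -10 = 3 + 10 = 13$)
$b = \frac{13}{20} \approx 0.65$
$63 \cdot 75 b = 63 \cdot 75 \cdot \frac{13}{20} = 4725 \cdot \frac{13}{20} = \frac{12285}{4}$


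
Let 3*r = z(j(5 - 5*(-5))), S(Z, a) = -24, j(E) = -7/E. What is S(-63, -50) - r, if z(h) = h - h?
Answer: -24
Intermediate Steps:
z(h) = 0
r = 0 (r = (⅓)*0 = 0)
S(-63, -50) - r = -24 - 1*0 = -24 + 0 = -24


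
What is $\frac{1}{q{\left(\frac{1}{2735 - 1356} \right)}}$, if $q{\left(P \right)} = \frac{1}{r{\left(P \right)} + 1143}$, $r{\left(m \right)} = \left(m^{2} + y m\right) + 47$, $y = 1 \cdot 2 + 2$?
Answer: $\frac{2262958307}{1901641} \approx 1190.0$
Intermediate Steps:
$y = 4$ ($y = 2 + 2 = 4$)
$r{\left(m \right)} = 47 + m^{2} + 4 m$ ($r{\left(m \right)} = \left(m^{2} + 4 m\right) + 47 = 47 + m^{2} + 4 m$)
$q{\left(P \right)} = \frac{1}{1190 + P^{2} + 4 P}$ ($q{\left(P \right)} = \frac{1}{\left(47 + P^{2} + 4 P\right) + 1143} = \frac{1}{1190 + P^{2} + 4 P}$)
$\frac{1}{q{\left(\frac{1}{2735 - 1356} \right)}} = \frac{1}{\frac{1}{1190 + \left(\frac{1}{2735 - 1356}\right)^{2} + \frac{4}{2735 - 1356}}} = \frac{1}{\frac{1}{1190 + \left(\frac{1}{1379}\right)^{2} + \frac{4}{1379}}} = \frac{1}{\frac{1}{1190 + \left(\frac{1}{1379}\right)^{2} + 4 \cdot \frac{1}{1379}}} = \frac{1}{\frac{1}{1190 + \frac{1}{1901641} + \frac{4}{1379}}} = \frac{1}{\frac{1}{\frac{2262958307}{1901641}}} = \frac{1}{\frac{1901641}{2262958307}} = \frac{2262958307}{1901641}$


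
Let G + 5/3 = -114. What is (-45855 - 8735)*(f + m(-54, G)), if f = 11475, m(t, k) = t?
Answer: -623472390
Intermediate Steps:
G = -347/3 (G = -5/3 - 114 = -347/3 ≈ -115.67)
(-45855 - 8735)*(f + m(-54, G)) = (-45855 - 8735)*(11475 - 54) = -54590*11421 = -623472390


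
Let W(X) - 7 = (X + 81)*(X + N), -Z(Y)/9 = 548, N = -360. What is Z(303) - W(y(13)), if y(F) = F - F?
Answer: 24221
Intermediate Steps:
Z(Y) = -4932 (Z(Y) = -9*548 = -4932)
y(F) = 0
W(X) = 7 + (-360 + X)*(81 + X) (W(X) = 7 + (X + 81)*(X - 360) = 7 + (81 + X)*(-360 + X) = 7 + (-360 + X)*(81 + X))
Z(303) - W(y(13)) = -4932 - (-29153 + 0**2 - 279*0) = -4932 - (-29153 + 0 + 0) = -4932 - 1*(-29153) = -4932 + 29153 = 24221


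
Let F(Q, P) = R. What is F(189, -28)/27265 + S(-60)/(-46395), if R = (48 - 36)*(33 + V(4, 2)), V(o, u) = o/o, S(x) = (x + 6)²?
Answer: -1346124/28110215 ≈ -0.047887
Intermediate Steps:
S(x) = (6 + x)²
V(o, u) = 1
R = 408 (R = (48 - 36)*(33 + 1) = 12*34 = 408)
F(Q, P) = 408
F(189, -28)/27265 + S(-60)/(-46395) = 408/27265 + (6 - 60)²/(-46395) = 408*(1/27265) + (-54)²*(-1/46395) = 408/27265 + 2916*(-1/46395) = 408/27265 - 324/5155 = -1346124/28110215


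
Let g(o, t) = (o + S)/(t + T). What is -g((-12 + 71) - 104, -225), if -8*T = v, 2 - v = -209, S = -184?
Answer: -1832/2011 ≈ -0.91099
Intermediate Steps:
v = 211 (v = 2 - 1*(-209) = 2 + 209 = 211)
T = -211/8 (T = -⅛*211 = -211/8 ≈ -26.375)
g(o, t) = (-184 + o)/(-211/8 + t) (g(o, t) = (o - 184)/(t - 211/8) = (-184 + o)/(-211/8 + t))
-g((-12 + 71) - 104, -225) = -8*(-184 + ((-12 + 71) - 104))/(-211 + 8*(-225)) = -8*(-184 + (59 - 104))/(-211 - 1800) = -8*(-184 - 45)/(-2011) = -8*(-1)*(-229)/2011 = -1*1832/2011 = -1832/2011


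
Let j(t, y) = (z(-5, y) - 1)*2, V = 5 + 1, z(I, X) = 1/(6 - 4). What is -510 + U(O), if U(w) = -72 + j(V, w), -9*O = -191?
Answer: -583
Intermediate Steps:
O = 191/9 (O = -⅑*(-191) = 191/9 ≈ 21.222)
z(I, X) = ½ (z(I, X) = 1/2 = ½)
V = 6
j(t, y) = -1 (j(t, y) = (½ - 1)*2 = -½*2 = -1)
U(w) = -73 (U(w) = -72 - 1 = -73)
-510 + U(O) = -510 - 73 = -583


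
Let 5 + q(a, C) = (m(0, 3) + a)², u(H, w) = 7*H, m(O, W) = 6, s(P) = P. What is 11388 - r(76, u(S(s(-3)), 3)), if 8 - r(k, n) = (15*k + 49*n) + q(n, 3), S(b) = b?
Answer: 11711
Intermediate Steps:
q(a, C) = -5 + (6 + a)²
r(k, n) = 13 - (6 + n)² - 49*n - 15*k (r(k, n) = 8 - ((15*k + 49*n) + (-5 + (6 + n)²)) = 8 - (-5 + (6 + n)² + 15*k + 49*n) = 8 + (5 - (6 + n)² - 49*n - 15*k) = 13 - (6 + n)² - 49*n - 15*k)
11388 - r(76, u(S(s(-3)), 3)) = 11388 - (13 - (6 + 7*(-3))² - 343*(-3) - 15*76) = 11388 - (13 - (6 - 21)² - 49*(-21) - 1140) = 11388 - (13 - 1*(-15)² + 1029 - 1140) = 11388 - (13 - 1*225 + 1029 - 1140) = 11388 - (13 - 225 + 1029 - 1140) = 11388 - 1*(-323) = 11388 + 323 = 11711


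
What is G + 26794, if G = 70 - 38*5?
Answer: 26674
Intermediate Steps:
G = -120 (G = 70 - 190 = -120)
G + 26794 = -120 + 26794 = 26674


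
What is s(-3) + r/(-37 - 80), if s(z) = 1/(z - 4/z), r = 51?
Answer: -202/195 ≈ -1.0359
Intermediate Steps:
s(-3) + r/(-37 - 80) = -3/(-4 + (-3)**2) + 51/(-37 - 80) = -3/(-4 + 9) + 51/(-117) = -3/5 + 51*(-1/117) = -3*1/5 - 17/39 = -3/5 - 17/39 = -202/195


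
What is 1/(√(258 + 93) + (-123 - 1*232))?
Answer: -355/125674 - 3*√39/125674 ≈ -0.0029738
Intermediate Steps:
1/(√(258 + 93) + (-123 - 1*232)) = 1/(√351 + (-123 - 232)) = 1/(3*√39 - 355) = 1/(-355 + 3*√39)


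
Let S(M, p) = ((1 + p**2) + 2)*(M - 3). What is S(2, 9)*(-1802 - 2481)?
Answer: 359772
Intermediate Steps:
S(M, p) = (-3 + M)*(3 + p**2) (S(M, p) = (3 + p**2)*(-3 + M) = (-3 + M)*(3 + p**2))
S(2, 9)*(-1802 - 2481) = (-9 - 3*9**2 + 3*2 + 2*9**2)*(-1802 - 2481) = (-9 - 3*81 + 6 + 2*81)*(-4283) = (-9 - 243 + 6 + 162)*(-4283) = -84*(-4283) = 359772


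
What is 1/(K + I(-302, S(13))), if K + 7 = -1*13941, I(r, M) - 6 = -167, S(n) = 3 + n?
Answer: -1/14109 ≈ -7.0877e-5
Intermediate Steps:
I(r, M) = -161 (I(r, M) = 6 - 167 = -161)
K = -13948 (K = -7 - 1*13941 = -7 - 13941 = -13948)
1/(K + I(-302, S(13))) = 1/(-13948 - 161) = 1/(-14109) = -1/14109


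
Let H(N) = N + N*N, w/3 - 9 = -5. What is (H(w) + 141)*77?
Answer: 22869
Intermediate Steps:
w = 12 (w = 27 + 3*(-5) = 27 - 15 = 12)
H(N) = N + N²
(H(w) + 141)*77 = (12*(1 + 12) + 141)*77 = (12*13 + 141)*77 = (156 + 141)*77 = 297*77 = 22869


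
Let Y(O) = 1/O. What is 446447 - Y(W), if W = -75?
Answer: 33483526/75 ≈ 4.4645e+5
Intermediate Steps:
446447 - Y(W) = 446447 - 1/(-75) = 446447 - 1*(-1/75) = 446447 + 1/75 = 33483526/75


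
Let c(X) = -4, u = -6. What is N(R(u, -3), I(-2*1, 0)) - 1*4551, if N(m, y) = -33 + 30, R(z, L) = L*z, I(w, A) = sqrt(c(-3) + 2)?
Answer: -4554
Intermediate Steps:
I(w, A) = I*sqrt(2) (I(w, A) = sqrt(-4 + 2) = sqrt(-2) = I*sqrt(2))
N(m, y) = -3
N(R(u, -3), I(-2*1, 0)) - 1*4551 = -3 - 1*4551 = -3 - 4551 = -4554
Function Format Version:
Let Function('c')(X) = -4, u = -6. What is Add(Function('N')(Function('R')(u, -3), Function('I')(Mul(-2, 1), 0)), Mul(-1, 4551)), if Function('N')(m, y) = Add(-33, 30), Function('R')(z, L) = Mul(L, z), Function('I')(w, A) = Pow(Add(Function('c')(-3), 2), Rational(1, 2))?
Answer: -4554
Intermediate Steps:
Function('I')(w, A) = Mul(I, Pow(2, Rational(1, 2))) (Function('I')(w, A) = Pow(Add(-4, 2), Rational(1, 2)) = Pow(-2, Rational(1, 2)) = Mul(I, Pow(2, Rational(1, 2))))
Function('N')(m, y) = -3
Add(Function('N')(Function('R')(u, -3), Function('I')(Mul(-2, 1), 0)), Mul(-1, 4551)) = Add(-3, Mul(-1, 4551)) = Add(-3, -4551) = -4554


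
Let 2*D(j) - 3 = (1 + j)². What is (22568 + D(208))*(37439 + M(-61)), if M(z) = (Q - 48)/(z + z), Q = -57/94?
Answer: 9533828241305/5734 ≈ 1.6627e+9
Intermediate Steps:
Q = -57/94 (Q = -57*1/94 = -57/94 ≈ -0.60638)
D(j) = 3/2 + (1 + j)²/2
M(z) = -4569/(188*z) (M(z) = (-57/94 - 48)/(z + z) = -4569*1/(2*z)/94 = -4569/(188*z))
(22568 + D(208))*(37439 + M(-61)) = (22568 + (3/2 + (1 + 208)²/2))*(37439 - 4569/188/(-61)) = (22568 + (3/2 + (½)*209²))*(37439 - 4569/188*(-1/61)) = (22568 + (3/2 + (½)*43681))*(37439 + 4569/11468) = (22568 + (3/2 + 43681/2))*(429355021/11468) = (22568 + 21842)*(429355021/11468) = 44410*(429355021/11468) = 9533828241305/5734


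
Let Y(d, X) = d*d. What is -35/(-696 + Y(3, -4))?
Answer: 35/687 ≈ 0.050946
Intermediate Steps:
Y(d, X) = d**2
-35/(-696 + Y(3, -4)) = -35/(-696 + 3**2) = -35/(-696 + 9) = -35/(-687) = -35*(-1/687) = 35/687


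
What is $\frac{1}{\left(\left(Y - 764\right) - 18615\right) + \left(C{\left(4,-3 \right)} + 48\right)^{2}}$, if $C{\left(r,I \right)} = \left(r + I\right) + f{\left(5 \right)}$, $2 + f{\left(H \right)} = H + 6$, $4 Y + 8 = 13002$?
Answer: $- \frac{2}{25533} \approx -7.833 \cdot 10^{-5}$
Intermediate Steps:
$Y = \frac{6497}{2}$ ($Y = -2 + \frac{1}{4} \cdot 13002 = -2 + \frac{6501}{2} = \frac{6497}{2} \approx 3248.5$)
$f{\left(H \right)} = 4 + H$ ($f{\left(H \right)} = -2 + \left(H + 6\right) = -2 + \left(6 + H\right) = 4 + H$)
$C{\left(r,I \right)} = 9 + I + r$ ($C{\left(r,I \right)} = \left(r + I\right) + \left(4 + 5\right) = \left(I + r\right) + 9 = 9 + I + r$)
$\frac{1}{\left(\left(Y - 764\right) - 18615\right) + \left(C{\left(4,-3 \right)} + 48\right)^{2}} = \frac{1}{\left(\left(\frac{6497}{2} - 764\right) - 18615\right) + \left(\left(9 - 3 + 4\right) + 48\right)^{2}} = \frac{1}{\left(\frac{4969}{2} - 18615\right) + \left(10 + 48\right)^{2}} = \frac{1}{- \frac{32261}{2} + 58^{2}} = \frac{1}{- \frac{32261}{2} + 3364} = \frac{1}{- \frac{25533}{2}} = - \frac{2}{25533}$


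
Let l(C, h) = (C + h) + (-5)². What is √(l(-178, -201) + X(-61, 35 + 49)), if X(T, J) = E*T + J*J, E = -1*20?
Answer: √7922 ≈ 89.006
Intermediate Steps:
E = -20
X(T, J) = J² - 20*T (X(T, J) = -20*T + J*J = -20*T + J² = J² - 20*T)
l(C, h) = 25 + C + h (l(C, h) = (C + h) + 25 = 25 + C + h)
√(l(-178, -201) + X(-61, 35 + 49)) = √((25 - 178 - 201) + ((35 + 49)² - 20*(-61))) = √(-354 + (84² + 1220)) = √(-354 + (7056 + 1220)) = √(-354 + 8276) = √7922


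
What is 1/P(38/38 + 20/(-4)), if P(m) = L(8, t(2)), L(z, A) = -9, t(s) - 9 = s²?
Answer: -⅑ ≈ -0.11111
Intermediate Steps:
t(s) = 9 + s²
P(m) = -9
1/P(38/38 + 20/(-4)) = 1/(-9) = -⅑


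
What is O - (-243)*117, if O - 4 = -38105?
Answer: -9670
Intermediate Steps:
O = -38101 (O = 4 - 38105 = -38101)
O - (-243)*117 = -38101 - (-243)*117 = -38101 - 1*(-28431) = -38101 + 28431 = -9670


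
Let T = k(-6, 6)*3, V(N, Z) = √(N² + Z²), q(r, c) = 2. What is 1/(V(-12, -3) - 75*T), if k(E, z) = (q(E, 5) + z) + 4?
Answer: -300/809983 - √17/2429949 ≈ -0.00037208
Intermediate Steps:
k(E, z) = 6 + z (k(E, z) = (2 + z) + 4 = 6 + z)
T = 36 (T = (6 + 6)*3 = 12*3 = 36)
1/(V(-12, -3) - 75*T) = 1/(√((-12)² + (-3)²) - 75*36) = 1/(√(144 + 9) - 2700) = 1/(√153 - 2700) = 1/(3*√17 - 2700) = 1/(-2700 + 3*√17)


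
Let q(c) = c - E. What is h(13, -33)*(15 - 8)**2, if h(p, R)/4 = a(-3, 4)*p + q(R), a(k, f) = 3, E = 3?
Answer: 588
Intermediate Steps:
q(c) = -3 + c (q(c) = c - 1*3 = c - 3 = -3 + c)
h(p, R) = -12 + 4*R + 12*p (h(p, R) = 4*(3*p + (-3 + R)) = 4*(-3 + R + 3*p) = -12 + 4*R + 12*p)
h(13, -33)*(15 - 8)**2 = (-12 + 4*(-33) + 12*13)*(15 - 8)**2 = (-12 - 132 + 156)*7**2 = 12*49 = 588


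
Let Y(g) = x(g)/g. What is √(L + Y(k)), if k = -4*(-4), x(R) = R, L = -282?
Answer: I*√281 ≈ 16.763*I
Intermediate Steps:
k = 16
Y(g) = 1 (Y(g) = g/g = 1)
√(L + Y(k)) = √(-282 + 1) = √(-281) = I*√281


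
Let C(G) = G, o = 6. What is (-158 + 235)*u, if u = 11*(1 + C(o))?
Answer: 5929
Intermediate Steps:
u = 77 (u = 11*(1 + 6) = 11*7 = 77)
(-158 + 235)*u = (-158 + 235)*77 = 77*77 = 5929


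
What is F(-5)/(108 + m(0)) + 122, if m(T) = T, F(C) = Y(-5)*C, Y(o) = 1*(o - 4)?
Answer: 1469/12 ≈ 122.42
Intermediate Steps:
Y(o) = -4 + o (Y(o) = 1*(-4 + o) = -4 + o)
F(C) = -9*C (F(C) = (-4 - 5)*C = -9*C)
F(-5)/(108 + m(0)) + 122 = (-9*(-5))/(108 + 0) + 122 = 45/108 + 122 = (1/108)*45 + 122 = 5/12 + 122 = 1469/12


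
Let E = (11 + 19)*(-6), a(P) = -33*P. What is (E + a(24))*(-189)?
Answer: 183708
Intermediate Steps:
E = -180 (E = 30*(-6) = -180)
(E + a(24))*(-189) = (-180 - 33*24)*(-189) = (-180 - 792)*(-189) = -972*(-189) = 183708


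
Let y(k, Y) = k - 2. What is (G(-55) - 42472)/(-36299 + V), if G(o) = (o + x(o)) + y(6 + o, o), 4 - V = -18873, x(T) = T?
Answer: 42633/17422 ≈ 2.4471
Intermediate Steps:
y(k, Y) = -2 + k
V = 18877 (V = 4 - 1*(-18873) = 4 + 18873 = 18877)
G(o) = 4 + 3*o (G(o) = (o + o) + (-2 + (6 + o)) = 2*o + (4 + o) = 4 + 3*o)
(G(-55) - 42472)/(-36299 + V) = ((4 + 3*(-55)) - 42472)/(-36299 + 18877) = ((4 - 165) - 42472)/(-17422) = (-161 - 42472)*(-1/17422) = -42633*(-1/17422) = 42633/17422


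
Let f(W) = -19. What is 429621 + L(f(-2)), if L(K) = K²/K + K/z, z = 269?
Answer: 115562919/269 ≈ 4.2960e+5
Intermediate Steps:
L(K) = 270*K/269 (L(K) = K²/K + K/269 = K + K*(1/269) = K + K/269 = 270*K/269)
429621 + L(f(-2)) = 429621 + (270/269)*(-19) = 429621 - 5130/269 = 115562919/269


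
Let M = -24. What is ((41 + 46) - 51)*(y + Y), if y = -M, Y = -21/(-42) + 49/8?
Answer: 2205/2 ≈ 1102.5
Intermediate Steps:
Y = 53/8 (Y = -21*(-1/42) + 49*(⅛) = ½ + 49/8 = 53/8 ≈ 6.6250)
y = 24 (y = -1*(-24) = 24)
((41 + 46) - 51)*(y + Y) = ((41 + 46) - 51)*(24 + 53/8) = (87 - 51)*(245/8) = 36*(245/8) = 2205/2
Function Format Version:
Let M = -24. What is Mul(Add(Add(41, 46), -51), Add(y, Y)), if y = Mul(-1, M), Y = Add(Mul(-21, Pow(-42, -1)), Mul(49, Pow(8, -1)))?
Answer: Rational(2205, 2) ≈ 1102.5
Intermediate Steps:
Y = Rational(53, 8) (Y = Add(Mul(-21, Rational(-1, 42)), Mul(49, Rational(1, 8))) = Add(Rational(1, 2), Rational(49, 8)) = Rational(53, 8) ≈ 6.6250)
y = 24 (y = Mul(-1, -24) = 24)
Mul(Add(Add(41, 46), -51), Add(y, Y)) = Mul(Add(Add(41, 46), -51), Add(24, Rational(53, 8))) = Mul(Add(87, -51), Rational(245, 8)) = Mul(36, Rational(245, 8)) = Rational(2205, 2)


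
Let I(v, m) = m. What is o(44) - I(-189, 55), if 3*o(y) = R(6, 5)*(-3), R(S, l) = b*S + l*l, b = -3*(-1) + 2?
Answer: -110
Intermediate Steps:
b = 5 (b = 3 + 2 = 5)
R(S, l) = l² + 5*S (R(S, l) = 5*S + l*l = 5*S + l² = l² + 5*S)
o(y) = -55 (o(y) = ((5² + 5*6)*(-3))/3 = ((25 + 30)*(-3))/3 = (55*(-3))/3 = (⅓)*(-165) = -55)
o(44) - I(-189, 55) = -55 - 1*55 = -55 - 55 = -110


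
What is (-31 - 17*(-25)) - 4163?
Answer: -3769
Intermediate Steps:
(-31 - 17*(-25)) - 4163 = (-31 + 425) - 4163 = 394 - 4163 = -3769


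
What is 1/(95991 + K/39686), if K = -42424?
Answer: 19843/1904728201 ≈ 1.0418e-5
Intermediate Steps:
1/(95991 + K/39686) = 1/(95991 - 42424/39686) = 1/(95991 - 42424*1/39686) = 1/(95991 - 21212/19843) = 1/(1904728201/19843) = 19843/1904728201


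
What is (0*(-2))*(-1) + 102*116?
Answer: 11832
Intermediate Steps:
(0*(-2))*(-1) + 102*116 = 0*(-1) + 11832 = 0 + 11832 = 11832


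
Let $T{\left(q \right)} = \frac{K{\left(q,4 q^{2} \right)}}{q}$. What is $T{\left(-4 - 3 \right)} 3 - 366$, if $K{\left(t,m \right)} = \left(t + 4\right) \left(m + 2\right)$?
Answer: $- \frac{780}{7} \approx -111.43$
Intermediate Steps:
$K{\left(t,m \right)} = \left(2 + m\right) \left(4 + t\right)$ ($K{\left(t,m \right)} = \left(4 + t\right) \left(2 + m\right) = \left(2 + m\right) \left(4 + t\right)$)
$T{\left(q \right)} = \frac{8 + 2 q + 4 q^{3} + 16 q^{2}}{q}$ ($T{\left(q \right)} = \frac{8 + 2 q + 4 \cdot 4 q^{2} + 4 q^{2} q}{q} = \frac{8 + 2 q + 16 q^{2} + 4 q^{3}}{q} = \frac{8 + 2 q + 4 q^{3} + 16 q^{2}}{q}$)
$T{\left(-4 - 3 \right)} 3 - 366 = \left(2 + 4 \left(-4 - 3\right)^{2} + \frac{8}{-4 - 3} + 16 \left(-4 - 3\right)\right) 3 - 366 = \left(2 + 4 \left(-7\right)^{2} + \frac{8}{-7} + 16 \left(-7\right)\right) 3 - 366 = \left(2 + 4 \cdot 49 + 8 \left(- \frac{1}{7}\right) - 112\right) 3 - 366 = \left(2 + 196 - \frac{8}{7} - 112\right) 3 - 366 = \frac{594}{7} \cdot 3 - 366 = \frac{1782}{7} - 366 = - \frac{780}{7}$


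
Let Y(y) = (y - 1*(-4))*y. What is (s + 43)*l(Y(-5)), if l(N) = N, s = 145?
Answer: 940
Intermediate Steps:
Y(y) = y*(4 + y) (Y(y) = (y + 4)*y = (4 + y)*y = y*(4 + y))
(s + 43)*l(Y(-5)) = (145 + 43)*(-5*(4 - 5)) = 188*(-5*(-1)) = 188*5 = 940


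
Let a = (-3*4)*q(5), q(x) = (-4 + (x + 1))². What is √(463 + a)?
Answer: √415 ≈ 20.372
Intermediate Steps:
q(x) = (-3 + x)² (q(x) = (-4 + (1 + x))² = (-3 + x)²)
a = -48 (a = (-3*4)*(-3 + 5)² = -12*2² = -12*4 = -48)
√(463 + a) = √(463 - 48) = √415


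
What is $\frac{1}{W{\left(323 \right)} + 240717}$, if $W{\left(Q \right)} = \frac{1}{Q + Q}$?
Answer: $\frac{646}{155503183} \approx 4.1543 \cdot 10^{-6}$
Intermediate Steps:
$W{\left(Q \right)} = \frac{1}{2 Q}$
$\frac{1}{W{\left(323 \right)} + 240717} = \frac{1}{\frac{1}{2 \cdot 323} + 240717} = \frac{1}{\frac{1}{2} \cdot \frac{1}{323} + 240717} = \frac{1}{\frac{1}{646} + 240717} = \frac{1}{\frac{155503183}{646}} = \frac{646}{155503183}$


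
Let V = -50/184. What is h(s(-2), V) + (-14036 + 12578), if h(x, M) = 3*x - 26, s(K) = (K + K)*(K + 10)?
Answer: -1580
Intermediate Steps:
V = -25/92 (V = -50*1/184 = -25/92 ≈ -0.27174)
s(K) = 2*K*(10 + K) (s(K) = (2*K)*(10 + K) = 2*K*(10 + K))
h(x, M) = -26 + 3*x
h(s(-2), V) + (-14036 + 12578) = (-26 + 3*(2*(-2)*(10 - 2))) + (-14036 + 12578) = (-26 + 3*(2*(-2)*8)) - 1458 = (-26 + 3*(-32)) - 1458 = (-26 - 96) - 1458 = -122 - 1458 = -1580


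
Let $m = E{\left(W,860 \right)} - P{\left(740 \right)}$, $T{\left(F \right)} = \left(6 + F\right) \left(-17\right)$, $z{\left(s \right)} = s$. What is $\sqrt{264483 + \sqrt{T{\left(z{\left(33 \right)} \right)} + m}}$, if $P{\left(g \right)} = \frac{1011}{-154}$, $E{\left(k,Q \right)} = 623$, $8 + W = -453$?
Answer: $\frac{\sqrt{6272478828 + 154 i \sqrt{792946}}}{154} \approx 514.28 + 0.0056218 i$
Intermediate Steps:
$W = -461$ ($W = -8 - 453 = -461$)
$P{\left(g \right)} = - \frac{1011}{154}$ ($P{\left(g \right)} = 1011 \left(- \frac{1}{154}\right) = - \frac{1011}{154}$)
$T{\left(F \right)} = -102 - 17 F$
$m = \frac{96953}{154}$ ($m = 623 - - \frac{1011}{154} = 623 + \frac{1011}{154} = \frac{96953}{154} \approx 629.56$)
$\sqrt{264483 + \sqrt{T{\left(z{\left(33 \right)} \right)} + m}} = \sqrt{264483 + \sqrt{\left(-102 - 561\right) + \frac{96953}{154}}} = \sqrt{264483 + \sqrt{-663 + \frac{96953}{154}}} = \sqrt{264483 + \sqrt{- \frac{5149}{154}}} = \sqrt{264483 + \frac{i \sqrt{792946}}{154}}$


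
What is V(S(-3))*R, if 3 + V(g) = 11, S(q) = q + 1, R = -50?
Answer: -400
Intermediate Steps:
S(q) = 1 + q
V(g) = 8 (V(g) = -3 + 11 = 8)
V(S(-3))*R = 8*(-50) = -400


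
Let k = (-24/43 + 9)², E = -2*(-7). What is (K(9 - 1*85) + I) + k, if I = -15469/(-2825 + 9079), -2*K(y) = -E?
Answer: 876426667/11563646 ≈ 75.792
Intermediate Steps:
E = 14
K(y) = 7 (K(y) = -(-1)*14/2 = -½*(-14) = 7)
k = 131769/1849 (k = (-24*1/43 + 9)² = (-24/43 + 9)² = (363/43)² = 131769/1849 ≈ 71.265)
I = -15469/6254 ≈ -2.4735
(K(9 - 1*85) + I) + k = (7 - 15469/6254) + 131769/1849 = 28309/6254 + 131769/1849 = 876426667/11563646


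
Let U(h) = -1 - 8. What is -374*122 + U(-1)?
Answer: -45637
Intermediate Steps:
U(h) = -9
-374*122 + U(-1) = -374*122 - 9 = -45628 - 9 = -45637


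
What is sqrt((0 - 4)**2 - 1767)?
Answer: I*sqrt(1751) ≈ 41.845*I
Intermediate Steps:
sqrt((0 - 4)**2 - 1767) = sqrt((-4)**2 - 1767) = sqrt(16 - 1767) = sqrt(-1751) = I*sqrt(1751)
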